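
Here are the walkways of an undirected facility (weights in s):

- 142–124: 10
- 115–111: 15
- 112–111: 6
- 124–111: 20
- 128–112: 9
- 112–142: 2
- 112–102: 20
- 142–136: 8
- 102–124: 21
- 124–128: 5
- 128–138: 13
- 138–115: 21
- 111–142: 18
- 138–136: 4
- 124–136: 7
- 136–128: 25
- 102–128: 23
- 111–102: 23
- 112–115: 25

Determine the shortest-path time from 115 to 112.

21 s

Candidate routes:
115 → 111 → 112: 15+6 = 21
115 → 112: 25 = 25
Cheapest is 115 → 111 → 112 at 21 s.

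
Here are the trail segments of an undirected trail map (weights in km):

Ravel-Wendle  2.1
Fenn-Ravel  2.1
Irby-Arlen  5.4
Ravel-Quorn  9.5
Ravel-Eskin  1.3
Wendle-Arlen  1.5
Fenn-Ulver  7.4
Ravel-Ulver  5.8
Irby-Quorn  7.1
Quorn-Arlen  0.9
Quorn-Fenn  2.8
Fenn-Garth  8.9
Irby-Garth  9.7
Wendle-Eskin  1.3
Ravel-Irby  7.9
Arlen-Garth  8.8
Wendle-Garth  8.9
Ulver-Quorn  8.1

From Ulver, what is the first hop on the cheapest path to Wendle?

Candidate routes:
Ulver → Fenn → Ravel → Wendle: 7.4+2.1+2.1 = 11.6
Ulver → Ravel → Wendle: 5.8+2.1 = 7.9
Ulver → Ravel → Eskin → Wendle: 5.8+1.3+1.3 = 8.4
Ulver → Quorn → Arlen → Wendle: 8.1+0.9+1.5 = 10.5
The minimum is 7.9 km via Ulver → Ravel → Wendle.
So from Ulver the first move is to Ravel.

Ravel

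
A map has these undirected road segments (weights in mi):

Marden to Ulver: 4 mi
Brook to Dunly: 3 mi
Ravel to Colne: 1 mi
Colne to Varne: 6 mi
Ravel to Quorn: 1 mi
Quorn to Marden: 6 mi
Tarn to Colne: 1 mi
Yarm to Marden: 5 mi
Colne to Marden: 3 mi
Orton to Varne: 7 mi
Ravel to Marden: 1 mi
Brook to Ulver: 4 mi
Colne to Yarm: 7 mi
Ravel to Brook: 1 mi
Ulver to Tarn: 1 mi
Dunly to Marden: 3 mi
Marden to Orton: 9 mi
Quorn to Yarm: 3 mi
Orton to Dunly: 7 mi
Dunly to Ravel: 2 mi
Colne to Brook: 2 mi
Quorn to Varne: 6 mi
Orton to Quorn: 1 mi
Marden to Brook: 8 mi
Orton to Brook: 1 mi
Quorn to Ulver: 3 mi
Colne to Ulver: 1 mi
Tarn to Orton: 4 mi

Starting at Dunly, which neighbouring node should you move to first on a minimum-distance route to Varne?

Enumerating some paths:
Dunly - Ravel - Brook - Colne - Varne: 2+1+2+6 = 11
Dunly - Ravel - Quorn - Varne: 2+1+6 = 9
The minimum is 9 mi via Dunly - Ravel - Quorn - Varne.
So from Dunly the first move is to Ravel.

Ravel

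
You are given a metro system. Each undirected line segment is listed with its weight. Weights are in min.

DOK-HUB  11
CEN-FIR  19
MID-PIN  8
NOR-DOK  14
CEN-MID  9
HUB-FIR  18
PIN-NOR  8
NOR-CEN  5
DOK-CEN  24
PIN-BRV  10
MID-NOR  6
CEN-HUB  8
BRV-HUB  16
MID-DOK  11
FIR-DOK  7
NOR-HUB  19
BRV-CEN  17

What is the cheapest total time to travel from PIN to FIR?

26 min

Compare a few routes:
PIN → MID → DOK → FIR: 8+11+7 = 26
PIN → NOR → DOK → FIR: 8+14+7 = 29
The minimum is 26 min via PIN → MID → DOK → FIR.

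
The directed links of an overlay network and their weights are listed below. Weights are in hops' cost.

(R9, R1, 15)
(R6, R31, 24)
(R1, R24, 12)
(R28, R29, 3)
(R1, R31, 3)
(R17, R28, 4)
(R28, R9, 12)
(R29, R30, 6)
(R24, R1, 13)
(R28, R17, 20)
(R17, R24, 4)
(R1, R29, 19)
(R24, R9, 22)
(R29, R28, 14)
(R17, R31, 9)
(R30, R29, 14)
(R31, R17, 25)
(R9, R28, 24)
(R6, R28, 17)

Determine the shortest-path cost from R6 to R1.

44 hops' cost

Compare a few routes:
R6 → R28 → R9 → R1: 17+12+15 = 44
R6 → R28 → R17 → R24 → R1: 17+20+4+13 = 54
Cheapest is R6 → R28 → R9 → R1 at 44 hops' cost.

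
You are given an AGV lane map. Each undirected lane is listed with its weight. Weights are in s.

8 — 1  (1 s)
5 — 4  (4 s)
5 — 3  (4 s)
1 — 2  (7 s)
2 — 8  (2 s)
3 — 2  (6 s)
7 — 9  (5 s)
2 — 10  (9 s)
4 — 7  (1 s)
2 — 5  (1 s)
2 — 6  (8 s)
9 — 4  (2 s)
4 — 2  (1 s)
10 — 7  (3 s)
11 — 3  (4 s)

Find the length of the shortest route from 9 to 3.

8 s

Shortest distances from 9:
9: 0
4: 2  (via 9)
2: 3  (via 4)
7: 3  (via 4)
5: 4  (via 2)
8: 5  (via 2)
1: 6  (via 8)
10: 6  (via 7)
3: 8  (via 5)
Shortest route: 9 → 4 → 2 → 5 → 3 = 8 s.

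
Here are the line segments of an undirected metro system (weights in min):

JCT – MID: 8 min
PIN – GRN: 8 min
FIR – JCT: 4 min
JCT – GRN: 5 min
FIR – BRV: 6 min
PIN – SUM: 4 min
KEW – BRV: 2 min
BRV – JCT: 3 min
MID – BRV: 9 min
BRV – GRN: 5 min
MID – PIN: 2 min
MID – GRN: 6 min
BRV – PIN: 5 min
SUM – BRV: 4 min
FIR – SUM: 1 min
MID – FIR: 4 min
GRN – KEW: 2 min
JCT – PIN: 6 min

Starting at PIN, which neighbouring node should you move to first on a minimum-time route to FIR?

Compare a few routes:
PIN → MID → FIR: 2+4 = 6
PIN → BRV → SUM → FIR: 5+4+1 = 10
PIN → SUM → FIR: 4+1 = 5
Cheapest is PIN → SUM → FIR at 5 min.
So from PIN the first move is to SUM.

SUM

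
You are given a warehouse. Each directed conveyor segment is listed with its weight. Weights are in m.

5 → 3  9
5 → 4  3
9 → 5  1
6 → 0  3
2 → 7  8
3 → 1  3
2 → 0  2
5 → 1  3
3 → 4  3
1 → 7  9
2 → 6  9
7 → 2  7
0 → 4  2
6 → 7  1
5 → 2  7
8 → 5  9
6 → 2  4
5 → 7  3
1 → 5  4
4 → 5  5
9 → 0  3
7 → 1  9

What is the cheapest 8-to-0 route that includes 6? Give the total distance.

Shortest 8→6: 8–5–2–6 = 25
Best 6 to 0: 6–0 costing 3
Total via 6: 25 + 3 = 28 m.

28 m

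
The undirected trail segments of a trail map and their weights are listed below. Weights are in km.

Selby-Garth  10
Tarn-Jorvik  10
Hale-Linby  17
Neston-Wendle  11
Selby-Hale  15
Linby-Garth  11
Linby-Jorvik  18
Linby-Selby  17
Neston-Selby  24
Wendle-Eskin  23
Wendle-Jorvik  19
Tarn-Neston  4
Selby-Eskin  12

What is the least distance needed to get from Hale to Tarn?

Candidate routes:
Hale–Selby–Neston–Tarn: 15+24+4 = 43
Hale–Linby–Jorvik–Tarn: 17+18+10 = 45
Cheapest is Hale–Selby–Neston–Tarn at 43 km.

43 km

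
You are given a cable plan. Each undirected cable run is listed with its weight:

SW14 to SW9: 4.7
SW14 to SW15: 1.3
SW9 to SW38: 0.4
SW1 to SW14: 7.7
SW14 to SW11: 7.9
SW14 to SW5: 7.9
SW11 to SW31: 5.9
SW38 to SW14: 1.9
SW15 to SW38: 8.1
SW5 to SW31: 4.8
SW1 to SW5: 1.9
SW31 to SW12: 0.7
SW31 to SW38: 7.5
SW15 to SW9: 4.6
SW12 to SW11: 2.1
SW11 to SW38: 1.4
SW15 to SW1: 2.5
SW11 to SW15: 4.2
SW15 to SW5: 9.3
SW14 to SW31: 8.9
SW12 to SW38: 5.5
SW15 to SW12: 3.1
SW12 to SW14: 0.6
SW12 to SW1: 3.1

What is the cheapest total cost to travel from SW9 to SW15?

3.6

Running Dijkstra from SW9:
SW9: 0
SW38: 0.4  (via SW9)
SW11: 1.8  (via SW38)
SW14: 2.3  (via SW38)
SW12: 2.9  (via SW14)
SW31: 3.6  (via SW12)
SW15: 3.6  (via SW14)
Shortest route: SW9 → SW38 → SW14 → SW15 = 3.6.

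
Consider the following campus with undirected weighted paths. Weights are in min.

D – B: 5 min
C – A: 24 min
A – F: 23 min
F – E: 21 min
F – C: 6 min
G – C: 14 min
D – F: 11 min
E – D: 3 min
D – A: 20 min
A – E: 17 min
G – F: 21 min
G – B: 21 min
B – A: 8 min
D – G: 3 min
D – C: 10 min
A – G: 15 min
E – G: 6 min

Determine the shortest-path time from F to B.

16 min

Settle nodes by increasing distance from F:
F: 0
C: 6  (via F)
D: 11  (via F)
E: 14  (via D)
G: 14  (via D)
B: 16  (via D)
Shortest route: F–D–B = 16 min.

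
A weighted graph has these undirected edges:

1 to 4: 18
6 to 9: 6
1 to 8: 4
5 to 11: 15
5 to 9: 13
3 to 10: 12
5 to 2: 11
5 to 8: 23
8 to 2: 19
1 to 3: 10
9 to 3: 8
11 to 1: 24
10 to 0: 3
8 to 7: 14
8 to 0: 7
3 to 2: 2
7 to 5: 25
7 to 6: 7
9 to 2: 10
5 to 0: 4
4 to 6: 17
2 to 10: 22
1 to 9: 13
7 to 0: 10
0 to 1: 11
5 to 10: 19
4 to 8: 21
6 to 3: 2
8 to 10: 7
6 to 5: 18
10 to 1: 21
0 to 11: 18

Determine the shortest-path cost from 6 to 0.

Running Dijkstra from 6:
6: 0
3: 2  (via 6)
2: 4  (via 3)
9: 6  (via 6)
7: 7  (via 6)
1: 12  (via 3)
10: 14  (via 3)
5: 15  (via 2)
8: 16  (via 1)
0: 17  (via 7)
Shortest route: 6 → 7 → 0 = 17.

17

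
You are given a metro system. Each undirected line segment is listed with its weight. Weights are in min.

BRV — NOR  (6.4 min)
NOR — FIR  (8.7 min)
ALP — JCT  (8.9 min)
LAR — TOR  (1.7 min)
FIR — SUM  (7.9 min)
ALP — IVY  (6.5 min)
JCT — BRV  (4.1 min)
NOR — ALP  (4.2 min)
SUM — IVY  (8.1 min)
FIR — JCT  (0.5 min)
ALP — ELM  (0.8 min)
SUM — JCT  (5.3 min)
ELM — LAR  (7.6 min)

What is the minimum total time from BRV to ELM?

11.4 min

Shortest distances from BRV:
BRV: 0
JCT: 4.1  (via BRV)
FIR: 4.6  (via JCT)
NOR: 6.4  (via BRV)
SUM: 9.4  (via JCT)
ALP: 10.6  (via NOR)
ELM: 11.4  (via ALP)
Shortest route: BRV–NOR–ALP–ELM = 11.4 min.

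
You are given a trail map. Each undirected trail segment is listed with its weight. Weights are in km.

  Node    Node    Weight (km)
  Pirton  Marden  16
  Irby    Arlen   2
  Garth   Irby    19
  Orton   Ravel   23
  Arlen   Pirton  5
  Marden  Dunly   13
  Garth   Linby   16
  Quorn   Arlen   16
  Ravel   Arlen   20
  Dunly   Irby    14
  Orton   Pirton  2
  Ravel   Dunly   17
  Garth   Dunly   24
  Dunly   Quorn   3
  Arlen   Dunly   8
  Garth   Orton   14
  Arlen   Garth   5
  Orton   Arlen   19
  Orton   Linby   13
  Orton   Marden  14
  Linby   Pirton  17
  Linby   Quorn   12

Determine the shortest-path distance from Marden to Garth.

26 km

Running Dijkstra from Marden:
Marden: 0
Dunly: 13  (via Marden)
Orton: 14  (via Marden)
Pirton: 16  (via Marden)
Quorn: 16  (via Dunly)
Arlen: 21  (via Dunly)
Irby: 23  (via Arlen)
Garth: 26  (via Arlen)
Shortest route: Marden–Dunly–Arlen–Garth = 26 km.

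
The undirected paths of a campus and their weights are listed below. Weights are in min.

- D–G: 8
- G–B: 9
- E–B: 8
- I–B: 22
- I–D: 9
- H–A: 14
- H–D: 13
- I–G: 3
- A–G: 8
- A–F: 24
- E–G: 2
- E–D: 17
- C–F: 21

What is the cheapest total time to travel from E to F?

Running Dijkstra from E:
E: 0
G: 2  (via E)
I: 5  (via G)
B: 8  (via E)
A: 10  (via G)
D: 10  (via G)
H: 23  (via D)
F: 34  (via A)
Shortest route: E → G → A → F = 34 min.

34 min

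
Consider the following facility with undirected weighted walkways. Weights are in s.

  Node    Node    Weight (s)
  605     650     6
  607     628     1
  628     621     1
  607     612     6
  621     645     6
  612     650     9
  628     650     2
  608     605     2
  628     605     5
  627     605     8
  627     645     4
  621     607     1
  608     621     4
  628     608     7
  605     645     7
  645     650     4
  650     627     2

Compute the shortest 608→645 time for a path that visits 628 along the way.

11 s

Shortest 608→628: 608–621–628 = 5
Shortest 628→645: 628–650–645 = 6
Total via 628: 5 + 6 = 11 s.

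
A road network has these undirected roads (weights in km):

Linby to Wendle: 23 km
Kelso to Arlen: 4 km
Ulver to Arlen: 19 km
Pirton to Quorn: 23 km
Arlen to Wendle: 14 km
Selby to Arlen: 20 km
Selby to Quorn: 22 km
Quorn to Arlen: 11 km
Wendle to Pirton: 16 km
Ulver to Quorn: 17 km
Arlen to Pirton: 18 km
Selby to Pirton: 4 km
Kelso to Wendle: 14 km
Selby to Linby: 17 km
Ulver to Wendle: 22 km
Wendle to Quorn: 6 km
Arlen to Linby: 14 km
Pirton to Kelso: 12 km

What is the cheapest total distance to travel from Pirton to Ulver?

35 km

Candidate routes:
Pirton–Arlen–Ulver: 18+19 = 37
Pirton–Kelso–Arlen–Ulver: 12+4+19 = 35
Pirton–Wendle–Ulver: 16+22 = 38
Cheapest is Pirton–Kelso–Arlen–Ulver at 35 km.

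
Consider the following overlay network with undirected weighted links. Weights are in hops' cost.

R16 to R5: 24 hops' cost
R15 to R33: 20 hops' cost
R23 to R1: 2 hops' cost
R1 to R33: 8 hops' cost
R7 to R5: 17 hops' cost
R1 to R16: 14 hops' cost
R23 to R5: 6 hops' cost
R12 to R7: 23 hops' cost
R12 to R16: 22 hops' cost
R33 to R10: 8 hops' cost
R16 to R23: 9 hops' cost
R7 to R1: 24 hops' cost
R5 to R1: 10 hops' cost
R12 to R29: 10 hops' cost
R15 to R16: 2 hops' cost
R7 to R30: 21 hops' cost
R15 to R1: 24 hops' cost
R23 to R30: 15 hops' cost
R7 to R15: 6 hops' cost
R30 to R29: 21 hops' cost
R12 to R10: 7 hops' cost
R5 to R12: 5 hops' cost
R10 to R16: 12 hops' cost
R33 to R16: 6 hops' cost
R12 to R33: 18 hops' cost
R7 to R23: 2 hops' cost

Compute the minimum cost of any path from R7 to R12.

13 hops' cost

Enumerating some paths:
R7 - R23 - R5 - R12: 2+6+5 = 13
R7 - R23 - R1 - R5 - R12: 2+2+10+5 = 19
The minimum is 13 hops' cost via R7 - R23 - R5 - R12.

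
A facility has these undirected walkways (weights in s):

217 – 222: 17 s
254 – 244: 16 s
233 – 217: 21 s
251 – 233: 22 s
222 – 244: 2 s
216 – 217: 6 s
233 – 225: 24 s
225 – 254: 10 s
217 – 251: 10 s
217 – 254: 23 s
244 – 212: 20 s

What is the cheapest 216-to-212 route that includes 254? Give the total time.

65 s

Shortest 216→254: 216–217–254 = 29
Best 254 to 212: 254–244–212 costing 36
Total via 254: 29 + 36 = 65 s.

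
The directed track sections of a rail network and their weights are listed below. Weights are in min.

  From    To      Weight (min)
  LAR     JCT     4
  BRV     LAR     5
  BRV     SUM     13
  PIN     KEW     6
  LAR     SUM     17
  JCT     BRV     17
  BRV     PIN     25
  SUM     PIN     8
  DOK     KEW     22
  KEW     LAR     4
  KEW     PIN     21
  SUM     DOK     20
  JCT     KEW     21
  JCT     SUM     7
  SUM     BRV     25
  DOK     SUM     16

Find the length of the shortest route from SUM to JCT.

Candidate routes:
SUM → PIN → KEW → LAR → JCT: 8+6+4+4 = 22
SUM → BRV → LAR → JCT: 25+5+4 = 34
The minimum is 22 min via SUM → PIN → KEW → LAR → JCT.

22 min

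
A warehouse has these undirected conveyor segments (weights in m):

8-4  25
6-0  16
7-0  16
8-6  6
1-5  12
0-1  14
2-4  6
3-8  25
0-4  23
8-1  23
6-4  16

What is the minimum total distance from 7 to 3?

63 m

Settle nodes by increasing distance from 7:
7: 0
0: 16  (via 7)
1: 30  (via 0)
6: 32  (via 0)
8: 38  (via 6)
4: 39  (via 0)
5: 42  (via 1)
2: 45  (via 4)
3: 63  (via 8)
Shortest route: 7 → 0 → 6 → 8 → 3 = 63 m.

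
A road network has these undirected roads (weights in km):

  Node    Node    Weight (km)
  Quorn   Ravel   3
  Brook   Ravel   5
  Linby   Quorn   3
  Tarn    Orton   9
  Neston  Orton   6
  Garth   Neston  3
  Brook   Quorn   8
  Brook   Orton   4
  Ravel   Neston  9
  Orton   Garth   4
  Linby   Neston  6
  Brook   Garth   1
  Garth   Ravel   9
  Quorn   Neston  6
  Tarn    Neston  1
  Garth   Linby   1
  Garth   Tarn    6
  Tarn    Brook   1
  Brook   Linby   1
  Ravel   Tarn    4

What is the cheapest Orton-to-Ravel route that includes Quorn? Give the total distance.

Best Orton to Quorn: Orton → Brook → Linby → Quorn costing 8
Shortest Quorn→Ravel: Quorn → Ravel = 3
Total via Quorn: 8 + 3 = 11 km.

11 km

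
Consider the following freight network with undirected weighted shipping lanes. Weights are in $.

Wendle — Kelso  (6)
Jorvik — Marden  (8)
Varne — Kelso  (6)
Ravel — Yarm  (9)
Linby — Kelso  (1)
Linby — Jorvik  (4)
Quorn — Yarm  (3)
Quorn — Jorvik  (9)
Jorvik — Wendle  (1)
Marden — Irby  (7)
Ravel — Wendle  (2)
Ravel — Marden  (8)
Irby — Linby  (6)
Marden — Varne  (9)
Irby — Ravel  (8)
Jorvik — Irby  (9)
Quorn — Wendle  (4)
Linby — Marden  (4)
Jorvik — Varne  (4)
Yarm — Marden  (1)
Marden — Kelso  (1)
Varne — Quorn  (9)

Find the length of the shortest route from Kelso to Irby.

Enumerating some paths:
Kelso–Marden–Linby–Irby: 1+4+6 = 11
Kelso–Linby–Irby: 1+6 = 7
Kelso–Marden–Irby: 1+7 = 8
The minimum is $7 via Kelso–Linby–Irby.

$7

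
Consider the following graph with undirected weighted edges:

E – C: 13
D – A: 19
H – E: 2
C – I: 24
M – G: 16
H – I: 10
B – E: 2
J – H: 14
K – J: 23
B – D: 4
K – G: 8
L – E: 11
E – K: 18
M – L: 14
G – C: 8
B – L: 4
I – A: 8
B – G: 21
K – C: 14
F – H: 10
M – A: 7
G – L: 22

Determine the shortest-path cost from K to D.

24

Settle nodes by increasing distance from K:
K: 0
G: 8  (via K)
C: 14  (via K)
E: 18  (via K)
B: 20  (via E)
H: 20  (via E)
J: 23  (via K)
D: 24  (via B)
Shortest route: K → E → B → D = 24.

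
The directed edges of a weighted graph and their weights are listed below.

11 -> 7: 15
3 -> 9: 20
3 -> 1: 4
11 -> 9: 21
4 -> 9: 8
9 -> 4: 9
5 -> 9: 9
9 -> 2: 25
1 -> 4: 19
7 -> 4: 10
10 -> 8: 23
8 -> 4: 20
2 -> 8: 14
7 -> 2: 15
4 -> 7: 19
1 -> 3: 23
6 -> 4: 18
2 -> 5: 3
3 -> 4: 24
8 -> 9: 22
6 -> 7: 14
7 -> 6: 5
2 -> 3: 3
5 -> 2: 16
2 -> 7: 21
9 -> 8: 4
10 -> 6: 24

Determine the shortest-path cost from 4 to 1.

40

Candidate routes:
4 → 9 → 2 → 3 → 1: 8+25+3+4 = 40
4 → 7 → 2 → 3 → 1: 19+15+3+4 = 41
The minimum is 40 via 4 → 9 → 2 → 3 → 1.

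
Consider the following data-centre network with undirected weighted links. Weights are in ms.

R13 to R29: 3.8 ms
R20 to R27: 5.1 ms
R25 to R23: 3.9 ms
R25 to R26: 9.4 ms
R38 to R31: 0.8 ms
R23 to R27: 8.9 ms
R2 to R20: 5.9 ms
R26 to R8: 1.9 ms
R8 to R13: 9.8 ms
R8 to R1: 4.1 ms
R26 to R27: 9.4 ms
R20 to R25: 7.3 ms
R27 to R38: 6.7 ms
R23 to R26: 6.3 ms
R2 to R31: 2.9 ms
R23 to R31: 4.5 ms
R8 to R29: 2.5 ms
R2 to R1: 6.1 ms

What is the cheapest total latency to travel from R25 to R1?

15.4 ms

Running Dijkstra from R25:
R25: 0
R23: 3.9  (via R25)
R20: 7.3  (via R25)
R31: 8.4  (via R23)
R38: 9.2  (via R31)
R26: 9.4  (via R25)
R8: 11.3  (via R26)
R2: 11.3  (via R31)
R27: 12.4  (via R20)
R29: 13.8  (via R8)
R1: 15.4  (via R8)
Shortest route: R25 → R26 → R8 → R1 = 15.4 ms.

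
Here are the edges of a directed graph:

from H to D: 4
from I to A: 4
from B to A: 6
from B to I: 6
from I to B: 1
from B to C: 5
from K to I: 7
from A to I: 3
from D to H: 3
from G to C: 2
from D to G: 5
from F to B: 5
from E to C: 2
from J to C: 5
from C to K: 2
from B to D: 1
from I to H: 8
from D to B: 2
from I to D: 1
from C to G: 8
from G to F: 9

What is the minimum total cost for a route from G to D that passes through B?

13

Shortest G→B: G–C–K–I–B = 12
Shortest B→D: B–D = 1
Total via B: 12 + 1 = 13.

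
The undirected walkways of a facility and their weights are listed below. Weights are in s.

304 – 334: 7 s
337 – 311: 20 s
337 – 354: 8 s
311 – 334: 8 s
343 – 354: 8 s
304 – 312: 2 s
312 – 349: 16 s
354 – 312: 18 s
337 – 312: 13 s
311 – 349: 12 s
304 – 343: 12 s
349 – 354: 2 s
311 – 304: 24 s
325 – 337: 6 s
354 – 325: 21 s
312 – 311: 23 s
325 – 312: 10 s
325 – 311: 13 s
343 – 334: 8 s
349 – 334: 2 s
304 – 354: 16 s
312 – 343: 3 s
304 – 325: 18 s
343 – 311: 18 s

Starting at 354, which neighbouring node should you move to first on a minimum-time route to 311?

349

Enumerating some paths:
354–349–311: 2+12 = 14
354–349–334–311: 2+2+8 = 12
Cheapest is 354–349–334–311 at 12 s.
So from 354 the first move is to 349.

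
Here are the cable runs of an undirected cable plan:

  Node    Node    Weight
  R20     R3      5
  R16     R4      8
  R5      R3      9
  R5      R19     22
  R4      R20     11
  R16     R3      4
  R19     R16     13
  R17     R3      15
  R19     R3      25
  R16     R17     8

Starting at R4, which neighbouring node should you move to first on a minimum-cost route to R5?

R16

Compare a few routes:
R4 → R20 → R3 → R5: 11+5+9 = 25
R4 → R16 → R3 → R5: 8+4+9 = 21
Cheapest is R4 → R16 → R3 → R5 at 21.
So from R4 the first move is to R16.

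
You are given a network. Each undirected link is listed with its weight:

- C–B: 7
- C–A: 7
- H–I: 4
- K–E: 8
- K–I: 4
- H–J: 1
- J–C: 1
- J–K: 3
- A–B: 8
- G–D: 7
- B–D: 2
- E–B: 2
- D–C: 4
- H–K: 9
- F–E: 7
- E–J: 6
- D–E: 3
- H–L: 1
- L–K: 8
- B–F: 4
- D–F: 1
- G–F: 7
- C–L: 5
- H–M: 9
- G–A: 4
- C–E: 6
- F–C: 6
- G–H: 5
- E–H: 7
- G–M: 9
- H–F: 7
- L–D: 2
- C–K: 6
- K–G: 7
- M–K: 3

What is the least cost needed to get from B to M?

Enumerating some paths:
B–D–L–H–J–K–M: 2+2+1+1+3+3 = 12
B–D–C–J–K–M: 2+4+1+3+3 = 13
B–E–K–M: 2+8+3 = 13
Cheapest is B–D–L–H–J–K–M at 12.

12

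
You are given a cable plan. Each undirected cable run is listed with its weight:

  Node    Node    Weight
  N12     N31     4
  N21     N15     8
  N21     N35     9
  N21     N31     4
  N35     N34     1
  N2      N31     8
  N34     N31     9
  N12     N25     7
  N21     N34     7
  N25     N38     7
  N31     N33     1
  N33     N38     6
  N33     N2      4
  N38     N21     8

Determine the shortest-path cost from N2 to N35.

Candidate routes:
N2 - N33 - N31 - N21 - N35: 4+1+4+9 = 18
N2 - N33 - N31 - N34 - N35: 4+1+9+1 = 15
N2 - N33 - N31 - N21 - N34 - N35: 4+1+4+7+1 = 17
Cheapest is N2 - N33 - N31 - N34 - N35 at 15.

15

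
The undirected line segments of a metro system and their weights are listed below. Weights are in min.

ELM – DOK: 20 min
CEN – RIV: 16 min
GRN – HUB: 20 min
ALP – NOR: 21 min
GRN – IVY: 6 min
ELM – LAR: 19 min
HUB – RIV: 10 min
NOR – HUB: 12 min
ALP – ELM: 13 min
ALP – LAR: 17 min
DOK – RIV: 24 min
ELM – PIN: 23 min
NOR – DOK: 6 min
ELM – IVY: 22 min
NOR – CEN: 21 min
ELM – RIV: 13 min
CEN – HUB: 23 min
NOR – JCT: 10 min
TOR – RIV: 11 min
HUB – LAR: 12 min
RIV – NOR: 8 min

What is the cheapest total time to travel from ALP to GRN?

41 min

Shortest distances from ALP:
ALP: 0
ELM: 13  (via ALP)
LAR: 17  (via ALP)
NOR: 21  (via ALP)
RIV: 26  (via ELM)
DOK: 27  (via NOR)
HUB: 29  (via LAR)
JCT: 31  (via NOR)
IVY: 35  (via ELM)
PIN: 36  (via ELM)
TOR: 37  (via RIV)
GRN: 41  (via IVY)
Shortest route: ALP → ELM → IVY → GRN = 41 min.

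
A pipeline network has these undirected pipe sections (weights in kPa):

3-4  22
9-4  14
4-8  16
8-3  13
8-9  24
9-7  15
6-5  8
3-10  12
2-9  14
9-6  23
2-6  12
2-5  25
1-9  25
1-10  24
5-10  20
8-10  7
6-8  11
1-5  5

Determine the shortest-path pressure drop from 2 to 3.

36 kPa

Running Dijkstra from 2:
2: 0
6: 12  (via 2)
9: 14  (via 2)
5: 20  (via 6)
8: 23  (via 6)
1: 25  (via 5)
4: 28  (via 9)
7: 29  (via 9)
10: 30  (via 8)
3: 36  (via 8)
Shortest route: 2 → 6 → 8 → 3 = 36 kPa.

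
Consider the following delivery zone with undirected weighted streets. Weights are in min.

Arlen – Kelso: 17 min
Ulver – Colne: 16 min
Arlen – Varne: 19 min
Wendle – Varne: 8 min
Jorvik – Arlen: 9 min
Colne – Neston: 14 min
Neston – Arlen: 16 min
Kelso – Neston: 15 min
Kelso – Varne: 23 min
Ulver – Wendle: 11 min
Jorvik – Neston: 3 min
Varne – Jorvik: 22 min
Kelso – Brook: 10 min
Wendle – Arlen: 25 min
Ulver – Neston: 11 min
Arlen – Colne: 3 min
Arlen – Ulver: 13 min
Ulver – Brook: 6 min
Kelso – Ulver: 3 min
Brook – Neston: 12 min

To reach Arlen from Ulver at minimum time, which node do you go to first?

Enumerating some paths:
Ulver → Colne → Arlen: 16+3 = 19
Ulver → Arlen: 13 = 13
Ulver → Kelso → Arlen: 3+17 = 20
The minimum is 13 min via Ulver → Arlen.
So from Ulver the first move is to Arlen.

Arlen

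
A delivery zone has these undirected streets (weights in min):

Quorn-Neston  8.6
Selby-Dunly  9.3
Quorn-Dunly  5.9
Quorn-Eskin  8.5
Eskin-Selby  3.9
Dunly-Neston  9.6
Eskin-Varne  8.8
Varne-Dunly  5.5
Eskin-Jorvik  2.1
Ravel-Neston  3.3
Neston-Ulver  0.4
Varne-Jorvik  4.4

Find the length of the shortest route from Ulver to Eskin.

17.5 min

Shortest distances from Ulver:
Ulver: 0
Neston: 0.4  (via Ulver)
Ravel: 3.7  (via Neston)
Quorn: 9  (via Neston)
Dunly: 10  (via Neston)
Varne: 15.5  (via Dunly)
Eskin: 17.5  (via Quorn)
Shortest route: Ulver–Neston–Quorn–Eskin = 17.5 min.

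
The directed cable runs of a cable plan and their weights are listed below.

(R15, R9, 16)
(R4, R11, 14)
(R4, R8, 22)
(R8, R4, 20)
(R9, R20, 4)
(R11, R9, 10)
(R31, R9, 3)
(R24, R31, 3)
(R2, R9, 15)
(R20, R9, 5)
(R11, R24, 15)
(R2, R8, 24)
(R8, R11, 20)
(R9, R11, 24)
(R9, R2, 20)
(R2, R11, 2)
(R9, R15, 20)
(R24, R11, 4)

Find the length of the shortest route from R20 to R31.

45

Settle nodes by increasing distance from R20:
R20: 0
R9: 5  (via R20)
R15: 25  (via R9)
R2: 25  (via R9)
R11: 27  (via R2)
R24: 42  (via R11)
R31: 45  (via R24)
Shortest route: R20 → R9 → R2 → R11 → R24 → R31 = 45.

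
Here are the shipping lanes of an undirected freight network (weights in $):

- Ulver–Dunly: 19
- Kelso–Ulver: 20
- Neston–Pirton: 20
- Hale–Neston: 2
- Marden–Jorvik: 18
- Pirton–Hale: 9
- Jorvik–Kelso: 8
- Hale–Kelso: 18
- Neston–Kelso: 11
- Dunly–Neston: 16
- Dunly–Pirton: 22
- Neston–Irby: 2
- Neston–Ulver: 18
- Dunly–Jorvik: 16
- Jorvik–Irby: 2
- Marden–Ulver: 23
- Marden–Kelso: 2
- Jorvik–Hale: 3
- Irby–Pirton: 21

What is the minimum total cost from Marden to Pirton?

Candidate routes:
Marden - Kelso - Jorvik - Hale - Pirton: 2+8+3+9 = 22
Marden - Kelso - Neston - Hale - Pirton: 2+11+2+9 = 24
The minimum is $22 via Marden - Kelso - Jorvik - Hale - Pirton.

$22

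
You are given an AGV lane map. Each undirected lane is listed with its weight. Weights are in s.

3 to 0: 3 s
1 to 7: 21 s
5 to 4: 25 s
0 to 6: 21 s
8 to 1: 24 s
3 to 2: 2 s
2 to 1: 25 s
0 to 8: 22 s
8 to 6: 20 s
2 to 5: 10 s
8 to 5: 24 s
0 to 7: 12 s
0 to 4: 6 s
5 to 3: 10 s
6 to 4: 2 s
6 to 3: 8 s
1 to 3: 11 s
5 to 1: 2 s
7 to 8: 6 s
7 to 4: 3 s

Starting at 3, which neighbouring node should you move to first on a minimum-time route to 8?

Candidate routes:
3 → 0 → 4 → 7 → 8: 3+6+3+6 = 18
3 → 6 → 4 → 7 → 8: 8+2+3+6 = 19
Cheapest is 3 → 0 → 4 → 7 → 8 at 18 s.
So from 3 the first move is to 0.

0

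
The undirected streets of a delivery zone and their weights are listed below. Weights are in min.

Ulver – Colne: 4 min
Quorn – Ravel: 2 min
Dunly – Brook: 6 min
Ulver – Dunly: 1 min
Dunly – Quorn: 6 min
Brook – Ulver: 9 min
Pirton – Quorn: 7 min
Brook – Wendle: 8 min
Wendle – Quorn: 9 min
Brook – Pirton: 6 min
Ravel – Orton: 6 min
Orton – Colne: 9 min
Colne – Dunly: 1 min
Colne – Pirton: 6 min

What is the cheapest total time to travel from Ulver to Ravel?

9 min

Candidate routes:
Ulver–Dunly–Quorn–Ravel: 1+6+2 = 9
Ulver–Dunly–Colne–Pirton–Quorn–Ravel: 1+1+6+7+2 = 17
Ulver–Dunly–Colne–Orton–Ravel: 1+1+9+6 = 17
Ulver–Colne–Dunly–Quorn–Ravel: 4+1+6+2 = 13
Cheapest is Ulver–Dunly–Quorn–Ravel at 9 min.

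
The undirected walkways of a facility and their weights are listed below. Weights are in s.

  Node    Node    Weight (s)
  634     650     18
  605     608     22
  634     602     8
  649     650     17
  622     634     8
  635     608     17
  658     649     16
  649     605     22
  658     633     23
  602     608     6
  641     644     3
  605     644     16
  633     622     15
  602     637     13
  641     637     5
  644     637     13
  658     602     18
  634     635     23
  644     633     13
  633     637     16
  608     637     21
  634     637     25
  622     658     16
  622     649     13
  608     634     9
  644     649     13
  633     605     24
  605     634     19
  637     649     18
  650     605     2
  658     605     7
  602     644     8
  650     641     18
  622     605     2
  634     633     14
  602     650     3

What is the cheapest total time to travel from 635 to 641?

Enumerating some paths:
635 → 608 → 602 → 644 → 641: 17+6+8+3 = 34
635 → 608 → 602 → 637 → 641: 17+6+13+5 = 41
Cheapest is 635 → 608 → 602 → 644 → 641 at 34 s.

34 s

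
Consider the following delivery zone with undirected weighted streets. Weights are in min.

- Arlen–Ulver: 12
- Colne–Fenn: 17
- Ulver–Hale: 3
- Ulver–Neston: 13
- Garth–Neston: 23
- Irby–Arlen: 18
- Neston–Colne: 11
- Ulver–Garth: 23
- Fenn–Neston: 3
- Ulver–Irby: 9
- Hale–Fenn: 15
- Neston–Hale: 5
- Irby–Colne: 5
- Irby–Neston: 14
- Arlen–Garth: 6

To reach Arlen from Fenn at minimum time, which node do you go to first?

Neston

Candidate routes:
Fenn → Neston → Garth → Arlen: 3+23+6 = 32
Fenn → Hale → Ulver → Arlen: 15+3+12 = 30
Fenn → Neston → Ulver → Arlen: 3+13+12 = 28
Fenn → Neston → Hale → Ulver → Arlen: 3+5+3+12 = 23
Cheapest is Fenn → Neston → Hale → Ulver → Arlen at 23 min.
So from Fenn the first move is to Neston.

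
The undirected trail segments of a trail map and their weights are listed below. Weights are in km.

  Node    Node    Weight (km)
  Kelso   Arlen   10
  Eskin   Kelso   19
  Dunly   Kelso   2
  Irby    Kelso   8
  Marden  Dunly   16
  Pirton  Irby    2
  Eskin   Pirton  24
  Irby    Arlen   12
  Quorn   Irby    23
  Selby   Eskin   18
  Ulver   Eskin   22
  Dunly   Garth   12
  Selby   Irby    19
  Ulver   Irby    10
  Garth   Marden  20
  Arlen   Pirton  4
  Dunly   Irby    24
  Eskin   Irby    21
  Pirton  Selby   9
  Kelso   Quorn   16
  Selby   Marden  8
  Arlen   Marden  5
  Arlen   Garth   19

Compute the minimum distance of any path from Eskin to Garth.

33 km

Settle nodes by increasing distance from Eskin:
Eskin: 0
Selby: 18  (via Eskin)
Kelso: 19  (via Eskin)
Dunly: 21  (via Kelso)
Irby: 21  (via Eskin)
Ulver: 22  (via Eskin)
Pirton: 23  (via Irby)
Marden: 26  (via Selby)
Arlen: 27  (via Pirton)
Garth: 33  (via Dunly)
Shortest route: Eskin–Kelso–Dunly–Garth = 33 km.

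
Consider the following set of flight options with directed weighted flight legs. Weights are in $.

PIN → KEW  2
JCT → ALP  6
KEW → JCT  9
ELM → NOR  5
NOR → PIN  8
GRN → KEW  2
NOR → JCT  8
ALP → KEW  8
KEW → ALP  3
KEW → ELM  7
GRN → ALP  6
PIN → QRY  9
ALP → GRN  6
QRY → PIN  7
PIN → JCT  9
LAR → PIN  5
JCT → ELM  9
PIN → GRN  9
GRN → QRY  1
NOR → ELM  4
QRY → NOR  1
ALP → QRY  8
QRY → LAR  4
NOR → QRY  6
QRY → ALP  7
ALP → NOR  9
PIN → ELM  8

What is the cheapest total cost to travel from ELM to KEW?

$15

Settle nodes by increasing distance from ELM:
ELM: 0
NOR: 5  (via ELM)
QRY: 11  (via NOR)
PIN: 13  (via NOR)
JCT: 13  (via NOR)
KEW: 15  (via PIN)
Shortest route: ELM–NOR–PIN–KEW = $15.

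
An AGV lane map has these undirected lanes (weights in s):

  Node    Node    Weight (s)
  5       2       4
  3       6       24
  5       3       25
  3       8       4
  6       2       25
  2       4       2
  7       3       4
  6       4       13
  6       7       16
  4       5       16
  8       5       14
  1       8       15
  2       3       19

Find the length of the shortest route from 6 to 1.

39 s

Compare a few routes:
6 → 3 → 8 → 1: 24+4+15 = 43
6 → 7 → 3 → 8 → 1: 16+4+4+15 = 39
The minimum is 39 s via 6 → 7 → 3 → 8 → 1.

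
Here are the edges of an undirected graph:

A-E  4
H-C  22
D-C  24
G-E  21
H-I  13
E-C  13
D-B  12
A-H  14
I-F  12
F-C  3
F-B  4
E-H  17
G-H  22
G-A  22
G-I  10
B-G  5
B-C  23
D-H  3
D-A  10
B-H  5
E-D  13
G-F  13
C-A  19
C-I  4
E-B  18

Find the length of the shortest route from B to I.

Enumerating some paths:
B–F–C–I: 4+3+4 = 11
B–H–I: 5+13 = 18
B–F–I: 4+12 = 16
B–G–I: 5+10 = 15
The minimum is 11 via B–F–C–I.

11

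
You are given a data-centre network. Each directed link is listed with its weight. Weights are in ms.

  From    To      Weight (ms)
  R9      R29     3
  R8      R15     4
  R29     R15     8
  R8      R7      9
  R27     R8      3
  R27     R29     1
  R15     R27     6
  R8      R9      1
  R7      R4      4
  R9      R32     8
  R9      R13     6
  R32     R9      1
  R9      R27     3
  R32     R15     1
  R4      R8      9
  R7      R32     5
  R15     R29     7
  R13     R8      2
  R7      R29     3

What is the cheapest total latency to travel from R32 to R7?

Shortest distances from R32:
R32: 0
R15: 1  (via R32)
R9: 1  (via R32)
R29: 4  (via R9)
R27: 4  (via R9)
R8: 7  (via R27)
R13: 7  (via R9)
R7: 16  (via R8)
Shortest route: R32–R9–R27–R8–R7 = 16 ms.

16 ms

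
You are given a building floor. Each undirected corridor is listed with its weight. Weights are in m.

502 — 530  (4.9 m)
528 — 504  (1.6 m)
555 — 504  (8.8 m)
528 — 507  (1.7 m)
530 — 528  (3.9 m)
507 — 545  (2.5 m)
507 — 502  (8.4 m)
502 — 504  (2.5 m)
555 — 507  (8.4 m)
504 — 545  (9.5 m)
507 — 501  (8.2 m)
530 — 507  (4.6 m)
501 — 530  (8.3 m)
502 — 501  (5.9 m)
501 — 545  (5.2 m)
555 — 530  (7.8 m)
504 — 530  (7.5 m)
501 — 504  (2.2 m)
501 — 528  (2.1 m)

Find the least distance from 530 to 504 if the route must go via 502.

Shortest 530→502: 530 → 502 = 4.9
Best 502 to 504: 502 → 504 costing 2.5
Total via 502: 4.9 + 2.5 = 7.4 m.

7.4 m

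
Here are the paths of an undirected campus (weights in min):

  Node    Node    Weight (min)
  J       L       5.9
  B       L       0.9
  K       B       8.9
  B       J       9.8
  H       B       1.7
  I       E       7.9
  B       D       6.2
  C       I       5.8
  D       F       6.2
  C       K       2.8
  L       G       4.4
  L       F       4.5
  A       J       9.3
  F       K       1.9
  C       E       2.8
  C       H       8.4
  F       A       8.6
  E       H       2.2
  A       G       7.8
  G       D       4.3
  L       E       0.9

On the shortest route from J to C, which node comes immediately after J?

L

Candidate routes:
J - L - E - C: 5.9+0.9+2.8 = 9.6
J - L - B - H - E - C: 5.9+0.9+1.7+2.2+2.8 = 13.5
Cheapest is J - L - E - C at 9.6 min.
So from J the first move is to L.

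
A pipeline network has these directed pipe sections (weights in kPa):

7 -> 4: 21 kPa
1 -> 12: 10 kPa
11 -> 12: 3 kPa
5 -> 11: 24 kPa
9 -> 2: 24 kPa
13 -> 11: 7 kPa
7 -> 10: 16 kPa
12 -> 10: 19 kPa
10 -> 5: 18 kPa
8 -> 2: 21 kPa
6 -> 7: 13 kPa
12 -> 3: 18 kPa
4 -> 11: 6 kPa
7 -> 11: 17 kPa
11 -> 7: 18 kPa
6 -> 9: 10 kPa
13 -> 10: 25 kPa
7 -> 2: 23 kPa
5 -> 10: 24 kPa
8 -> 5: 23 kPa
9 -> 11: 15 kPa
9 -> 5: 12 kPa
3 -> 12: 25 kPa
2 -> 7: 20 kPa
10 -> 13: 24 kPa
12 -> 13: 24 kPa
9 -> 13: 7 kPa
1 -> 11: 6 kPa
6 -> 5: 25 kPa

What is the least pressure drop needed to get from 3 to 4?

Running Dijkstra from 3:
3: 0
12: 25  (via 3)
10: 44  (via 12)
13: 49  (via 12)
11: 56  (via 13)
5: 62  (via 10)
7: 74  (via 11)
4: 95  (via 7)
Shortest route: 3 → 12 → 13 → 11 → 7 → 4 = 95 kPa.

95 kPa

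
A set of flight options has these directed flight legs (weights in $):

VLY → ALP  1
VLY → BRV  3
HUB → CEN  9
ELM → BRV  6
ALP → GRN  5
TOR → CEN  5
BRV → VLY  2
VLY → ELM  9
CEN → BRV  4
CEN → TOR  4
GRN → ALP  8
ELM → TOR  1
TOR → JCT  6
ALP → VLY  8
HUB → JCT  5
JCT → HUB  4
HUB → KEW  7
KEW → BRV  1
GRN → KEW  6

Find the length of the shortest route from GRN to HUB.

$29

Enumerating some paths:
GRN → KEW → BRV → VLY → ELM → TOR → JCT → HUB: 6+1+2+9+1+6+4 = 29
GRN → ALP → VLY → ELM → TOR → JCT → HUB: 8+8+9+1+6+4 = 36
Cheapest is GRN → KEW → BRV → VLY → ELM → TOR → JCT → HUB at $29.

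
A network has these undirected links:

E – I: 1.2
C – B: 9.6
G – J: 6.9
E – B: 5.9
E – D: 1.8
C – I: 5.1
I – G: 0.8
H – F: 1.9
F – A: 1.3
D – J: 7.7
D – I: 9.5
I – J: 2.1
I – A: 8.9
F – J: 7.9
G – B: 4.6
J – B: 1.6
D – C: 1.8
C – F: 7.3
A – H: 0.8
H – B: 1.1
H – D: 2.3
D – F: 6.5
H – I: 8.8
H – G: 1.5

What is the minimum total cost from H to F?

1.9

Running Dijkstra from H:
H: 0
A: 0.8  (via H)
B: 1.1  (via H)
G: 1.5  (via H)
F: 1.9  (via H)
Shortest route: H → F = 1.9.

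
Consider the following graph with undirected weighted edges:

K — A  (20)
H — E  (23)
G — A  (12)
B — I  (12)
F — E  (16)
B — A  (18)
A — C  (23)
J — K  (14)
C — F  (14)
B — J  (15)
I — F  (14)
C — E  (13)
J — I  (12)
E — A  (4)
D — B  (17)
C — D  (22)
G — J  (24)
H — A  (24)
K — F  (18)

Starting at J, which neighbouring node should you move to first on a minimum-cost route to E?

B

Enumerating some paths:
J → B → A → E: 15+18+4 = 37
J → G → A → E: 24+12+4 = 40
J → I → F → E: 12+14+16 = 42
J → K → A → E: 14+20+4 = 38
The minimum is 37 via J → B → A → E.
So from J the first move is to B.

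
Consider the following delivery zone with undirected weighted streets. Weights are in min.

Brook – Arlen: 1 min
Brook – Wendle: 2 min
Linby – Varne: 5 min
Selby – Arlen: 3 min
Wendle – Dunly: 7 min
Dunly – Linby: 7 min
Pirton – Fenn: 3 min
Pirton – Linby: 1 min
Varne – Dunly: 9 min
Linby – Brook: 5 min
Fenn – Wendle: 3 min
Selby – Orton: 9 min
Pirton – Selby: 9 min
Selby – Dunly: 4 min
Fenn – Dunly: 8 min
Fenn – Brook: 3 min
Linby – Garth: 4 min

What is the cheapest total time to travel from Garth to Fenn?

Settle nodes by increasing distance from Garth:
Garth: 0
Linby: 4  (via Garth)
Pirton: 5  (via Linby)
Fenn: 8  (via Pirton)
Shortest route: Garth → Linby → Pirton → Fenn = 8 min.

8 min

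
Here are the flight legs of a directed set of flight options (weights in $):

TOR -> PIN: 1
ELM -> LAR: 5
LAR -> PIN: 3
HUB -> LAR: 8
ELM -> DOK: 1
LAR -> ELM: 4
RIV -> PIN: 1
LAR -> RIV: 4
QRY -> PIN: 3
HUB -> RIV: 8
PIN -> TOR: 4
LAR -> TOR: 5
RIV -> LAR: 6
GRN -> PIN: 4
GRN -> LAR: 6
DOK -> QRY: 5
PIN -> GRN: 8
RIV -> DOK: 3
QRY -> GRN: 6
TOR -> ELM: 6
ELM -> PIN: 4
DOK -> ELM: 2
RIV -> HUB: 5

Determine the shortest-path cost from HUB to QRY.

Enumerating some paths:
HUB → RIV → DOK → QRY: 8+3+5 = 16
HUB → LAR → ELM → DOK → QRY: 8+4+1+5 = 18
Cheapest is HUB → RIV → DOK → QRY at $16.

$16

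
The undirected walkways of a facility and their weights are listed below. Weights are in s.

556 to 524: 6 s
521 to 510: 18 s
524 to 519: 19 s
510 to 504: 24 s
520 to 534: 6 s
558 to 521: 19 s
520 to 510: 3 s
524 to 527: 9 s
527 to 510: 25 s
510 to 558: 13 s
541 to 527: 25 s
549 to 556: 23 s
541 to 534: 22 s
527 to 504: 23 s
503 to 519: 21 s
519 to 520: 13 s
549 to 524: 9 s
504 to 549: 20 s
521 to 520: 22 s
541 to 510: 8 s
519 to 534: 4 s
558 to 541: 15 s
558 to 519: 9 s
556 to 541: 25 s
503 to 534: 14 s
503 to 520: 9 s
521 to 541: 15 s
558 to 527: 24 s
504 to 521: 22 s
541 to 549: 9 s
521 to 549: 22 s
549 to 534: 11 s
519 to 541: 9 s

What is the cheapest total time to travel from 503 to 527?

37 s

Shortest distances from 503:
503: 0
520: 9  (via 503)
510: 12  (via 520)
534: 14  (via 503)
519: 18  (via 534)
541: 20  (via 510)
549: 25  (via 534)
558: 25  (via 510)
521: 30  (via 510)
524: 34  (via 549)
504: 36  (via 510)
527: 37  (via 510)
Shortest route: 503 → 520 → 510 → 527 = 37 s.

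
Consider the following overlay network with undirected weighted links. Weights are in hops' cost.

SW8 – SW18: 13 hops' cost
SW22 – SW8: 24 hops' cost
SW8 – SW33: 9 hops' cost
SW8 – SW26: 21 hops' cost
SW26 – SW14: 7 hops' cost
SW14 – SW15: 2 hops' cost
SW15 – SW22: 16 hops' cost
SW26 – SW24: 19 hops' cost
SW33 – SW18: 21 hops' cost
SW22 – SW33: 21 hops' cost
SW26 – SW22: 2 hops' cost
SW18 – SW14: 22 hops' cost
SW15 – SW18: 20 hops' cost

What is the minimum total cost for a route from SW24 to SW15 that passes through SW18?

68 hops' cost

Shortest SW24→SW18: SW24–SW26–SW14–SW18 = 48
Shortest SW18→SW15: SW18–SW15 = 20
Total via SW18: 48 + 20 = 68 hops' cost.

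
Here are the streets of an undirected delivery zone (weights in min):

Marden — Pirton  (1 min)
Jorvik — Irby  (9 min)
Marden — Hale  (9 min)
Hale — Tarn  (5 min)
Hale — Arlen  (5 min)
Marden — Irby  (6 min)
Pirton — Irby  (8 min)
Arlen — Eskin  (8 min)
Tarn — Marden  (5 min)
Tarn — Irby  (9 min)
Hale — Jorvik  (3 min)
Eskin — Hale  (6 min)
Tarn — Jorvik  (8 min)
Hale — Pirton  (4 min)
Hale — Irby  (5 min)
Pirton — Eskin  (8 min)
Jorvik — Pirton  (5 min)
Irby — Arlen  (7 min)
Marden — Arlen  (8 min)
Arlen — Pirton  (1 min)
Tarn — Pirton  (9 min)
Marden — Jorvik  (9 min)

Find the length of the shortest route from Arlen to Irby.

7 min

Enumerating some paths:
Arlen → Hale → Irby: 5+5 = 10
Arlen → Pirton → Marden → Irby: 1+1+6 = 8
Arlen → Irby: 7 = 7
Arlen → Pirton → Irby: 1+8 = 9
Cheapest is Arlen → Irby at 7 min.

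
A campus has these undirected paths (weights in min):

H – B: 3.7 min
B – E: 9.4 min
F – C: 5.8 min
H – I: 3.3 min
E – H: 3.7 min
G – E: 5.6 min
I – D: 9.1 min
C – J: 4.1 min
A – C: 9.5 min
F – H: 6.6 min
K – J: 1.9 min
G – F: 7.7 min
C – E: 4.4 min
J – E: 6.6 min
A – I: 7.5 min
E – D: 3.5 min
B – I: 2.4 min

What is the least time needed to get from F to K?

Compare a few routes:
F → H → E → C → J → K: 6.6+3.7+4.4+4.1+1.9 = 20.7
F → C → E → J → K: 5.8+4.4+6.6+1.9 = 18.7
F → C → J → K: 5.8+4.1+1.9 = 11.8
F → H → E → J → K: 6.6+3.7+6.6+1.9 = 18.8
Cheapest is F → C → J → K at 11.8 min.

11.8 min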